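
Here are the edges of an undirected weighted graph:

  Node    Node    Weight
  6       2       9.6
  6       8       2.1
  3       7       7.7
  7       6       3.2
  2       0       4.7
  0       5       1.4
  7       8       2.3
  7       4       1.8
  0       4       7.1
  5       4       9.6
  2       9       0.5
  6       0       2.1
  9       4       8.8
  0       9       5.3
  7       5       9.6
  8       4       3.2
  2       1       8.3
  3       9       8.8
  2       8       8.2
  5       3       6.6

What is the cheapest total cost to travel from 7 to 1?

Enumerating some paths:
7 - 6 - 0 - 9 - 2 - 1: 3.2+2.1+5.3+0.5+8.3 = 19.4
7 - 6 - 0 - 2 - 1: 3.2+2.1+4.7+8.3 = 18.3
7 - 8 - 2 - 1: 2.3+8.2+8.3 = 18.8
The minimum is 18.3 via 7 - 6 - 0 - 2 - 1.

18.3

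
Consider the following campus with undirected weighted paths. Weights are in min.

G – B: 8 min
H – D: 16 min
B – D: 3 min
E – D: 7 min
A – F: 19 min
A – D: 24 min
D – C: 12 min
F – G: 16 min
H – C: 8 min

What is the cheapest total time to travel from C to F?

Candidate routes:
C → D → B → G → F: 12+3+8+16 = 39
C → H → D → B → G → F: 8+16+3+8+16 = 51
C → D → A → F: 12+24+19 = 55
Cheapest is C → D → B → G → F at 39 min.

39 min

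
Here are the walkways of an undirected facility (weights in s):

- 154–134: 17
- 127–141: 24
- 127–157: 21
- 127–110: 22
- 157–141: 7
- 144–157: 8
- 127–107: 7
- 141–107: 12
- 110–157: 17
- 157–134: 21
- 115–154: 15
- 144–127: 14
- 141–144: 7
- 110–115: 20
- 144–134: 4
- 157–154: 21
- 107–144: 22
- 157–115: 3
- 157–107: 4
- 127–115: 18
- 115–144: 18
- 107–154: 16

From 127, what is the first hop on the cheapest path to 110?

110

Compare a few routes:
127 → 107 → 157 → 115 → 110: 7+4+3+20 = 34
127 → 107 → 157 → 110: 7+4+17 = 28
127 → 110: 22 = 22
Cheapest is 127 → 110 at 22 s.
So from 127 the first move is to 110.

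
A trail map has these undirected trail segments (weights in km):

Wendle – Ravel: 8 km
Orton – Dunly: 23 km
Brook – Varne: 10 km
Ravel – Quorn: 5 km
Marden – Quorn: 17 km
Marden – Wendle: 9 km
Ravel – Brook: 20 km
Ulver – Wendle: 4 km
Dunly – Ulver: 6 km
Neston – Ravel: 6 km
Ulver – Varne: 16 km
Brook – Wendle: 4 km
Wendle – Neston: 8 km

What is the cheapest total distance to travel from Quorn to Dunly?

23 km

Running Dijkstra from Quorn:
Quorn: 0
Ravel: 5  (via Quorn)
Neston: 11  (via Ravel)
Wendle: 13  (via Ravel)
Marden: 17  (via Quorn)
Ulver: 17  (via Wendle)
Brook: 17  (via Wendle)
Dunly: 23  (via Ulver)
Shortest route: Quorn–Ravel–Wendle–Ulver–Dunly = 23 km.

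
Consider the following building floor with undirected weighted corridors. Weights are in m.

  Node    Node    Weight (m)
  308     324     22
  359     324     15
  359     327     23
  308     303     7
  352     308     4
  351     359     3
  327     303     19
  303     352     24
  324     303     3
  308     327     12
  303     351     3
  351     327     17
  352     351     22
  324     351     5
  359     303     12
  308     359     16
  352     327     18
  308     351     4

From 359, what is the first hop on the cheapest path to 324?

351

Enumerating some paths:
359–324: 15 = 15
359–303–324: 12+3 = 15
359–351–303–324: 3+3+3 = 9
359–351–324: 3+5 = 8
The minimum is 8 m via 359–351–324.
So from 359 the first move is to 351.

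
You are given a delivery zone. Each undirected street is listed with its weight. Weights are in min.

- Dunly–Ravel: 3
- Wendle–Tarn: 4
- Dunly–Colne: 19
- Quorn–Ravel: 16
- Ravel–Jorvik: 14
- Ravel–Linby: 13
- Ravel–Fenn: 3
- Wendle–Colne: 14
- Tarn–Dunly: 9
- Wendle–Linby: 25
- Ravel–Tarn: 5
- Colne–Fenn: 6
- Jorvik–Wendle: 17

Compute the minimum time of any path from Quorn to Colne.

25 min

Settle nodes by increasing distance from Quorn:
Quorn: 0
Ravel: 16  (via Quorn)
Dunly: 19  (via Ravel)
Fenn: 19  (via Ravel)
Tarn: 21  (via Ravel)
Colne: 25  (via Fenn)
Shortest route: Quorn → Ravel → Fenn → Colne = 25 min.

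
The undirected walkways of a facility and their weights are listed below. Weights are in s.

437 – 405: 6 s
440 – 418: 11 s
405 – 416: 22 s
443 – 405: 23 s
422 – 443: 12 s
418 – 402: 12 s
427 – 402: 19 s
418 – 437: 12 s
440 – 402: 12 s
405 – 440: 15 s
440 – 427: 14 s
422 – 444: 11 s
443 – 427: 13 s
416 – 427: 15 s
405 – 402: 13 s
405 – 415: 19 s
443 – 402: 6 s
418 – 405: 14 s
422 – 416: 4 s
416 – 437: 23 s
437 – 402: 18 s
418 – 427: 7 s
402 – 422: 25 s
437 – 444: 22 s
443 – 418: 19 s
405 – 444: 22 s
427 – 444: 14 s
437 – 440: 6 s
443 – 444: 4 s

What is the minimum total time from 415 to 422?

45 s

Enumerating some paths:
415 - 405 - 416 - 422: 19+22+4 = 45
415 - 405 - 402 - 443 - 422: 19+13+6+12 = 50
Cheapest is 415 - 405 - 416 - 422 at 45 s.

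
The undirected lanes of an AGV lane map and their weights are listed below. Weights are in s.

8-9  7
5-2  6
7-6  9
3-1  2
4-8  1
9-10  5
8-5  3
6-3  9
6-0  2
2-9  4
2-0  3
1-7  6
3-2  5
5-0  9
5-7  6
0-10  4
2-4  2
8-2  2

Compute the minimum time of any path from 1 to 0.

10 s

Settle nodes by increasing distance from 1:
1: 0
3: 2  (via 1)
7: 6  (via 1)
2: 7  (via 3)
4: 9  (via 2)
8: 9  (via 2)
0: 10  (via 2)
Shortest route: 1–3–2–0 = 10 s.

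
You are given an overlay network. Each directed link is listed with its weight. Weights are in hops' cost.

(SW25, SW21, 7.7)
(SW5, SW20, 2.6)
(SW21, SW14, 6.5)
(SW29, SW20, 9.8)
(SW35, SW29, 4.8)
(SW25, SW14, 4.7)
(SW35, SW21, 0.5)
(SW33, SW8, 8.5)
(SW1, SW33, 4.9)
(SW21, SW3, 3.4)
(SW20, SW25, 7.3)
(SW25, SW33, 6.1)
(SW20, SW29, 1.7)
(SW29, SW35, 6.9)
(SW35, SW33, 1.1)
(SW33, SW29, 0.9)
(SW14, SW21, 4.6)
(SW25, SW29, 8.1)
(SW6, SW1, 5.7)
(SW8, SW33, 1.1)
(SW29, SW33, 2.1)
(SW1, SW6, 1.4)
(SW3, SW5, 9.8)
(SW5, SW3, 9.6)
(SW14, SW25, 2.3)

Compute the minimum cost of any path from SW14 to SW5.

17.8 hops' cost

Enumerating some paths:
SW14–SW25–SW21–SW3–SW5: 2.3+7.7+3.4+9.8 = 23.2
SW14–SW21–SW3–SW5: 4.6+3.4+9.8 = 17.8
SW14–SW25–SW29–SW35–SW21–SW3–SW5: 2.3+8.1+6.9+0.5+3.4+9.8 = 31
SW14–SW25–SW33–SW29–SW35–SW21–SW3–SW5: 2.3+6.1+0.9+6.9+0.5+3.4+9.8 = 29.9
The minimum is 17.8 hops' cost via SW14–SW21–SW3–SW5.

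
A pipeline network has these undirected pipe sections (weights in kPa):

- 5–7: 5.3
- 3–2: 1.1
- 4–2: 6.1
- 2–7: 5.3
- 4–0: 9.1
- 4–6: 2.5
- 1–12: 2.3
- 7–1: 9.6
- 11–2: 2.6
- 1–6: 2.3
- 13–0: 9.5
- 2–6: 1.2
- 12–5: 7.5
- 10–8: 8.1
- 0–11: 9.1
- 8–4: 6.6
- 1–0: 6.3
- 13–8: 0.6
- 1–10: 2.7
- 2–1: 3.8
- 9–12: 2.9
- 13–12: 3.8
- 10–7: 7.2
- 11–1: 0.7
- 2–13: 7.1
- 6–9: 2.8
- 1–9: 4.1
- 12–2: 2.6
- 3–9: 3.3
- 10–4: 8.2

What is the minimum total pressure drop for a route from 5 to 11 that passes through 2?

Shortest 5→2: 5–12–2 = 10.1
Shortest 2→11: 2–11 = 2.6
Total via 2: 10.1 + 2.6 = 12.7 kPa.

12.7 kPa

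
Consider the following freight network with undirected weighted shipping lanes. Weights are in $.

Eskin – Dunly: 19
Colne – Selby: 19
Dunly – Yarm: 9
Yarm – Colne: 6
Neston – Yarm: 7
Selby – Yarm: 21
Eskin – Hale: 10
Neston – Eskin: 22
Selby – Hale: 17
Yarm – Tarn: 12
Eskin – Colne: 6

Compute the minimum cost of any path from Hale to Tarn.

Shortest distances from Hale:
Hale: 0
Eskin: 10  (via Hale)
Colne: 16  (via Eskin)
Selby: 17  (via Hale)
Yarm: 22  (via Colne)
Dunly: 29  (via Eskin)
Neston: 29  (via Yarm)
Tarn: 34  (via Yarm)
Shortest route: Hale–Eskin–Colne–Yarm–Tarn = $34.

$34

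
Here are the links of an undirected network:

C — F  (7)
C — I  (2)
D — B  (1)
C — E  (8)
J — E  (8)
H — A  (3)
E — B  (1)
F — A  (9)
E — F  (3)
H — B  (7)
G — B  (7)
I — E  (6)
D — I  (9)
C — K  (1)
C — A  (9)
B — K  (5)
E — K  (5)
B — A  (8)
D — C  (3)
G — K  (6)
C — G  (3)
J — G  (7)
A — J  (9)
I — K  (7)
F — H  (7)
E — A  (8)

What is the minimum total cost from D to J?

Candidate routes:
D → C → G → J: 3+3+7 = 13
D → B → E → J: 1+1+8 = 10
Cheapest is D → B → E → J at 10.

10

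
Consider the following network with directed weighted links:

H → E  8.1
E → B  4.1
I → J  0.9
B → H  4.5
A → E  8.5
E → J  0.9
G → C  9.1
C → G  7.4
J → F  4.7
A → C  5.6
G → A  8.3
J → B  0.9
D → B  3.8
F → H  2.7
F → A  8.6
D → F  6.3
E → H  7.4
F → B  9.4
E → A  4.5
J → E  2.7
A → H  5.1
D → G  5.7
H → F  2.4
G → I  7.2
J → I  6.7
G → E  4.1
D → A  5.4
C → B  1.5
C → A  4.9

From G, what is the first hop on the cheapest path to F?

Candidate routes:
G - E - J - B - H - F: 4.1+0.9+0.9+4.5+2.4 = 12.8
G - E - J - F: 4.1+0.9+4.7 = 9.7
G - I - J - F: 7.2+0.9+4.7 = 12.8
Cheapest is G - E - J - F at 9.7.
So from G the first move is to E.

E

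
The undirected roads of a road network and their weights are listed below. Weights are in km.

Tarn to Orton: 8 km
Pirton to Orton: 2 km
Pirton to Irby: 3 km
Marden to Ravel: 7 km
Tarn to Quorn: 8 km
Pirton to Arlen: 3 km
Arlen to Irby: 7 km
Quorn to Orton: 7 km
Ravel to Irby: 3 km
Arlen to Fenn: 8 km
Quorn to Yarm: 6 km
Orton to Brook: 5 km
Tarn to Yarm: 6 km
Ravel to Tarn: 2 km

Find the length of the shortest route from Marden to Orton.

15 km

Shortest distances from Marden:
Marden: 0
Ravel: 7  (via Marden)
Tarn: 9  (via Ravel)
Irby: 10  (via Ravel)
Pirton: 13  (via Irby)
Yarm: 15  (via Tarn)
Orton: 15  (via Pirton)
Shortest route: Marden → Ravel → Irby → Pirton → Orton = 15 km.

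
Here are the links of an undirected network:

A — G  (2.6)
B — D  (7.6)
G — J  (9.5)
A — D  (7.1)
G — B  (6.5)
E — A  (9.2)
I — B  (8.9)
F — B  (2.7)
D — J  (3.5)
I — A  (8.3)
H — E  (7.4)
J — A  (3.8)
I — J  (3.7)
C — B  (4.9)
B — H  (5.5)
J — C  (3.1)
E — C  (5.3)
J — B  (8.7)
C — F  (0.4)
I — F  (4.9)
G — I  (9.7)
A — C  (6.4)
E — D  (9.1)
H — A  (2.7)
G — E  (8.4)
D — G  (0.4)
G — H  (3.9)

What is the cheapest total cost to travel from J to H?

Compare a few routes:
J → A → H: 3.8+2.7 = 6.5
J → D → G → H: 3.5+0.4+3.9 = 7.8
Cheapest is J → A → H at 6.5.

6.5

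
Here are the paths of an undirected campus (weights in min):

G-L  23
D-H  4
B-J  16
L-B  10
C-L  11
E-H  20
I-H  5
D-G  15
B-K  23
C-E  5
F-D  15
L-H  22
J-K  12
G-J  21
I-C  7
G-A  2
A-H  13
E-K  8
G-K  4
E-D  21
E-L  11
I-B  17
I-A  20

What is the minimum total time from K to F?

Running Dijkstra from K:
K: 0
G: 4  (via K)
A: 6  (via G)
E: 8  (via K)
J: 12  (via K)
C: 13  (via E)
D: 19  (via G)
H: 19  (via A)
L: 19  (via E)
I: 20  (via C)
B: 23  (via K)
F: 34  (via D)
Shortest route: K → G → D → F = 34 min.

34 min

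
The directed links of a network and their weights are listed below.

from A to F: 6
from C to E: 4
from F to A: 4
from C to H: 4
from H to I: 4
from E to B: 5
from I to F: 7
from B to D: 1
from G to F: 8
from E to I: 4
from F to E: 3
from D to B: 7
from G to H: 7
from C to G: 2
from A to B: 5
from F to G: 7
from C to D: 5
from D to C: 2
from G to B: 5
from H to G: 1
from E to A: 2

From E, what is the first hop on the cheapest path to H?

B

Enumerating some paths:
E → A → B → D → C → H: 2+5+1+2+4 = 14
E → B → D → C → H: 5+1+2+4 = 12
The minimum is 12 via E → B → D → C → H.
So from E the first move is to B.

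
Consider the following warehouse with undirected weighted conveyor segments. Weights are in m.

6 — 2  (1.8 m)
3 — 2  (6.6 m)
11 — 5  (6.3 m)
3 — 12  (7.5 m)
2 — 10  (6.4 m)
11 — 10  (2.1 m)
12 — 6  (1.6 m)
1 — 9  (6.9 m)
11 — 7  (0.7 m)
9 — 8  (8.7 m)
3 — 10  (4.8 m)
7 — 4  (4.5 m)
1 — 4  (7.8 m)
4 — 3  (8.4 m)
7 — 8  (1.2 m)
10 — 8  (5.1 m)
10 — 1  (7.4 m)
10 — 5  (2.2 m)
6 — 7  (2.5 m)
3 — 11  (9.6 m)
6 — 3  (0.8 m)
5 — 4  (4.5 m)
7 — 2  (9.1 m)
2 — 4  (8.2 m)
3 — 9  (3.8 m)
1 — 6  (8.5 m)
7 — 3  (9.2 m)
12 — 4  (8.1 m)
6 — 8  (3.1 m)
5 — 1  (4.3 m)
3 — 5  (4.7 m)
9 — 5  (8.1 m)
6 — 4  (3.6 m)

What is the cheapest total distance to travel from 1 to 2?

Enumerating some paths:
1–5–3–6–2: 4.3+4.7+0.8+1.8 = 11.6
1–6–2: 8.5+1.8 = 10.3
1–4–6–2: 7.8+3.6+1.8 = 13.2
1–5–10–2: 4.3+2.2+6.4 = 12.9
Cheapest is 1–6–2 at 10.3 m.

10.3 m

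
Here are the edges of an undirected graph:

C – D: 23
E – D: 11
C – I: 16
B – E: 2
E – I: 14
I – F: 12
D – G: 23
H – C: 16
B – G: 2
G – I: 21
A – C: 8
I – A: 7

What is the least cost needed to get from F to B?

Compare a few routes:
F - I - E - B: 12+14+2 = 28
F - I - E - D - G - B: 12+14+11+23+2 = 62
F - I - G - B: 12+21+2 = 35
Cheapest is F - I - E - B at 28.

28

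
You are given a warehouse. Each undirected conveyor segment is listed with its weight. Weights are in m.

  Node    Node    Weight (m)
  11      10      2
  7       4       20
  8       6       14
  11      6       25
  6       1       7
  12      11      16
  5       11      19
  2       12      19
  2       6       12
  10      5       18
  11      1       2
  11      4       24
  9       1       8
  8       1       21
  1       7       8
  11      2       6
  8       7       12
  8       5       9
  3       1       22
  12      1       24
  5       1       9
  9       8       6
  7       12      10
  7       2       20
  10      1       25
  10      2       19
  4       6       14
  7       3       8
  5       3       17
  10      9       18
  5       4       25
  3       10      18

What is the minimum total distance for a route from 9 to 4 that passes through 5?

Shortest 9→5: 9–8–5 = 15
Shortest 5→4: 5–4 = 25
Total via 5: 15 + 25 = 40 m.

40 m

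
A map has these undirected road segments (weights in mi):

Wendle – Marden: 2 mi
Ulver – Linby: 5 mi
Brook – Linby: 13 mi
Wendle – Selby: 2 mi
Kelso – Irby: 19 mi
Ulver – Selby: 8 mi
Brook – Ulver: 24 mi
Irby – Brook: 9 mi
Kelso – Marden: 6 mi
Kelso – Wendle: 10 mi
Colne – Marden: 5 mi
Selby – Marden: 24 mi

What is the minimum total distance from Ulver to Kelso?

Running Dijkstra from Ulver:
Ulver: 0
Linby: 5  (via Ulver)
Selby: 8  (via Ulver)
Wendle: 10  (via Selby)
Marden: 12  (via Wendle)
Colne: 17  (via Marden)
Kelso: 18  (via Marden)
Shortest route: Ulver → Selby → Wendle → Marden → Kelso = 18 mi.

18 mi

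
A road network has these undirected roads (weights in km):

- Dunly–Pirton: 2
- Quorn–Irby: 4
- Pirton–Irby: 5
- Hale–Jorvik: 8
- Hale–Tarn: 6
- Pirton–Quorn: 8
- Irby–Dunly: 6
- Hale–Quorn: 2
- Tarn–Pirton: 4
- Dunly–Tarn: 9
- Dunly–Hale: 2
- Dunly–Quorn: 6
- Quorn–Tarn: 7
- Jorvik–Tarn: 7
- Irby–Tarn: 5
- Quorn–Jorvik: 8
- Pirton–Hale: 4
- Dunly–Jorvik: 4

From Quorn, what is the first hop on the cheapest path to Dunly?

Hale

Enumerating some paths:
Quorn → Hale → Pirton → Dunly: 2+4+2 = 8
Quorn → Hale → Dunly: 2+2 = 4
Quorn → Dunly: 6 = 6
The minimum is 4 km via Quorn → Hale → Dunly.
So from Quorn the first move is to Hale.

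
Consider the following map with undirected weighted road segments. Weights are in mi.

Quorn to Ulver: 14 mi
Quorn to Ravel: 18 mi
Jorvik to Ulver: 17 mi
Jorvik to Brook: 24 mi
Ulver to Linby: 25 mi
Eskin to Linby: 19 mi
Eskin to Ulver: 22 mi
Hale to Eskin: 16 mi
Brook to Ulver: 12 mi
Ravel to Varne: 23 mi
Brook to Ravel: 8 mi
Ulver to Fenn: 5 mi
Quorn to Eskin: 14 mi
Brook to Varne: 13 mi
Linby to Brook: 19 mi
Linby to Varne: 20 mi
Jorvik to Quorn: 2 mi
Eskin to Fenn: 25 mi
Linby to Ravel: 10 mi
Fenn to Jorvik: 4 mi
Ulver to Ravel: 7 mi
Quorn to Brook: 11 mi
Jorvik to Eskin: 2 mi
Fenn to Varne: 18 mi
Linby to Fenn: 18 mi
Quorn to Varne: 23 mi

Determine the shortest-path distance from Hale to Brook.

31 mi

Shortest distances from Hale:
Hale: 0
Eskin: 16  (via Hale)
Jorvik: 18  (via Eskin)
Quorn: 20  (via Jorvik)
Fenn: 22  (via Jorvik)
Ulver: 27  (via Fenn)
Brook: 31  (via Quorn)
Shortest route: Hale–Eskin–Jorvik–Quorn–Brook = 31 mi.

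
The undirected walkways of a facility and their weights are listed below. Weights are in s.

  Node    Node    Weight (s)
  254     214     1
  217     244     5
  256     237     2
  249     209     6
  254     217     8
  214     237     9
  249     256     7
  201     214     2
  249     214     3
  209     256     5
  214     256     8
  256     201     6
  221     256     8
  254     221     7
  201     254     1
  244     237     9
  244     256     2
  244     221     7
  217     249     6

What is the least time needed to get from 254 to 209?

Running Dijkstra from 254:
254: 0
214: 1  (via 254)
201: 1  (via 254)
249: 4  (via 214)
256: 7  (via 201)
221: 7  (via 254)
217: 8  (via 254)
244: 9  (via 256)
237: 9  (via 256)
209: 10  (via 249)
Shortest route: 254–214–249–209 = 10 s.

10 s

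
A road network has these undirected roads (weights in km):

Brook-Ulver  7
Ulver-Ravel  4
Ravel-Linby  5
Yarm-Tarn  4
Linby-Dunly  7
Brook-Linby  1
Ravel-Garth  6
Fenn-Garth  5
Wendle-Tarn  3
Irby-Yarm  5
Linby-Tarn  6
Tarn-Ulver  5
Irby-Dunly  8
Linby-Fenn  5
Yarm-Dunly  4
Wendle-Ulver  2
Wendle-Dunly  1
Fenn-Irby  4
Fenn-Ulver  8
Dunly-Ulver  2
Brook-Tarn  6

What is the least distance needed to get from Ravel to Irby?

14 km

Shortest distances from Ravel:
Ravel: 0
Ulver: 4  (via Ravel)
Linby: 5  (via Ravel)
Brook: 6  (via Linby)
Dunly: 6  (via Ulver)
Garth: 6  (via Ravel)
Wendle: 6  (via Ulver)
Tarn: 9  (via Ulver)
Fenn: 10  (via Linby)
Yarm: 10  (via Dunly)
Irby: 14  (via Dunly)
Shortest route: Ravel → Ulver → Dunly → Irby = 14 km.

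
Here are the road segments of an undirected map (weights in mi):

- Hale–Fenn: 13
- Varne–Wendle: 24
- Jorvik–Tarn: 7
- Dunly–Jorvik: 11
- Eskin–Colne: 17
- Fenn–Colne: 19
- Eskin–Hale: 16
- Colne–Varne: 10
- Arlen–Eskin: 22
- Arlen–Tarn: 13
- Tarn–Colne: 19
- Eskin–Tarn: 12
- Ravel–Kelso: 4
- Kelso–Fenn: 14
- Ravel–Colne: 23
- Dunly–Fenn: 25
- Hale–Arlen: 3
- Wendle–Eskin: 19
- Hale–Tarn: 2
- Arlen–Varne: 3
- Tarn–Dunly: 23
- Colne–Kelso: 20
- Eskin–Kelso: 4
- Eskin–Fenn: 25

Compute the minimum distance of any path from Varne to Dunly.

Shortest distances from Varne:
Varne: 0
Arlen: 3  (via Varne)
Hale: 6  (via Arlen)
Tarn: 8  (via Hale)
Colne: 10  (via Varne)
Jorvik: 15  (via Tarn)
Fenn: 19  (via Hale)
Eskin: 20  (via Tarn)
Wendle: 24  (via Varne)
Kelso: 24  (via Eskin)
Dunly: 26  (via Jorvik)
Shortest route: Varne–Arlen–Hale–Tarn–Jorvik–Dunly = 26 mi.

26 mi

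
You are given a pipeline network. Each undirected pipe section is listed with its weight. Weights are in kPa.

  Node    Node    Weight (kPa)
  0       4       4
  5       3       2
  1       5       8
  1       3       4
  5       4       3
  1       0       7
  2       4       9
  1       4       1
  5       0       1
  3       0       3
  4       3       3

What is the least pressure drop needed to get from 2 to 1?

Settle nodes by increasing distance from 2:
2: 0
4: 9  (via 2)
1: 10  (via 4)
Shortest route: 2 → 4 → 1 = 10 kPa.

10 kPa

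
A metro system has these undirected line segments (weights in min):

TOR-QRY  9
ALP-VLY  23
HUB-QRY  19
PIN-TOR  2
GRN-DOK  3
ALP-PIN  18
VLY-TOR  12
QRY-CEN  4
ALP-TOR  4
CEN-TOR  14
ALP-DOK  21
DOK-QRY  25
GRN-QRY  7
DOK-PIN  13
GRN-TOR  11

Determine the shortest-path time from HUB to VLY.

Settle nodes by increasing distance from HUB:
HUB: 0
QRY: 19  (via HUB)
CEN: 23  (via QRY)
GRN: 26  (via QRY)
TOR: 28  (via QRY)
DOK: 29  (via GRN)
PIN: 30  (via TOR)
ALP: 32  (via TOR)
VLY: 40  (via TOR)
Shortest route: HUB–QRY–TOR–VLY = 40 min.

40 min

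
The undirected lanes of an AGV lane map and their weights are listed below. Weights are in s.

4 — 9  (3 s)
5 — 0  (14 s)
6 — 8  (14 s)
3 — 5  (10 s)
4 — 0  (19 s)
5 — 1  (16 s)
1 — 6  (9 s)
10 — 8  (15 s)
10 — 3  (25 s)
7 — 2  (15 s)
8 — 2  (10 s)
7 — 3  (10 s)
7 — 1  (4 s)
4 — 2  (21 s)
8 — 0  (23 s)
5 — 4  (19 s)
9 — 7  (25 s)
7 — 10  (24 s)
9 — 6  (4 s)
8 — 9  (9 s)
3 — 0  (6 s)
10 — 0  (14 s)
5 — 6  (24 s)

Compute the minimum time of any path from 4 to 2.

21 s

Candidate routes:
4 → 9 → 8 → 2: 3+9+10 = 22
4 → 2: 21 = 21
4 → 9 → 6 → 1 → 7 → 2: 3+4+9+4+15 = 35
4 → 9 → 6 → 8 → 2: 3+4+14+10 = 31
Cheapest is 4 → 2 at 21 s.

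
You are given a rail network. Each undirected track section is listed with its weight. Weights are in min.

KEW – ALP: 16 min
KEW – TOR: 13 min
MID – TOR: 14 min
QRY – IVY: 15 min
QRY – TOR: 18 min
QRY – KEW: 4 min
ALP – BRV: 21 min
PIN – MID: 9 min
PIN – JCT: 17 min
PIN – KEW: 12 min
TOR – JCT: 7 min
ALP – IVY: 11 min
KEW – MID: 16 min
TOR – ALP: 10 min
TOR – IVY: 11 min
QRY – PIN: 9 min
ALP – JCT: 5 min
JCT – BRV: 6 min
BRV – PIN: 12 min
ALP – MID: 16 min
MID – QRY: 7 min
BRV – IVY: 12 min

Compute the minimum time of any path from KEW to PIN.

Compare a few routes:
KEW → PIN: 12 = 12
KEW → QRY → PIN: 4+9 = 13
KEW → QRY → MID → PIN: 4+7+9 = 20
Cheapest is KEW → PIN at 12 min.

12 min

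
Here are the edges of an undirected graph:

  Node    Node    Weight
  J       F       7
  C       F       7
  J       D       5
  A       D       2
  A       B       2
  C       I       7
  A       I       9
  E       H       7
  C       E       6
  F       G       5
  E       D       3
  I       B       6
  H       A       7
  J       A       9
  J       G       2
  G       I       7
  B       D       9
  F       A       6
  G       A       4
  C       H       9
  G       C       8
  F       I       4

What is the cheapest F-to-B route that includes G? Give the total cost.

11

Shortest F→G: F–G = 5
Shortest G→B: G–A–B = 6
Total via G: 5 + 6 = 11.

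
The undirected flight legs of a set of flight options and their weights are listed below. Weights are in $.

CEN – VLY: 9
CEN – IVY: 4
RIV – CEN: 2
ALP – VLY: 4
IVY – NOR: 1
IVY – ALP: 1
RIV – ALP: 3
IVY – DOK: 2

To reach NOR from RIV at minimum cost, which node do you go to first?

ALP

Compare a few routes:
RIV → CEN → IVY → NOR: 2+4+1 = 7
RIV → ALP → IVY → NOR: 3+1+1 = 5
Cheapest is RIV → ALP → IVY → NOR at $5.
So from RIV the first move is to ALP.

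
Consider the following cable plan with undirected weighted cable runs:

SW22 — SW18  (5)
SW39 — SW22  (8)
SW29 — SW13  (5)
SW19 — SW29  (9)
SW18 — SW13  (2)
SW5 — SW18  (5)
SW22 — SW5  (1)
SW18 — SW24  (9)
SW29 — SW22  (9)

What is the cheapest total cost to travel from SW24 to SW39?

Settle nodes by increasing distance from SW24:
SW24: 0
SW18: 9  (via SW24)
SW13: 11  (via SW18)
SW22: 14  (via SW18)
SW5: 14  (via SW18)
SW29: 16  (via SW13)
SW39: 22  (via SW22)
Shortest route: SW24 → SW18 → SW22 → SW39 = 22.

22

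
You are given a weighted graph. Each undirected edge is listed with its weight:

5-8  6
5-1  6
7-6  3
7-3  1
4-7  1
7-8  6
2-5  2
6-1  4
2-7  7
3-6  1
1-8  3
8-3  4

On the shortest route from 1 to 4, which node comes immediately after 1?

6

Enumerating some paths:
1 → 8 → 7 → 4: 3+6+1 = 10
1 → 8 → 3 → 7 → 4: 3+4+1+1 = 9
1 → 6 → 3 → 7 → 4: 4+1+1+1 = 7
1 → 6 → 7 → 4: 4+3+1 = 8
Cheapest is 1 → 6 → 3 → 7 → 4 at 7.
So from 1 the first move is to 6.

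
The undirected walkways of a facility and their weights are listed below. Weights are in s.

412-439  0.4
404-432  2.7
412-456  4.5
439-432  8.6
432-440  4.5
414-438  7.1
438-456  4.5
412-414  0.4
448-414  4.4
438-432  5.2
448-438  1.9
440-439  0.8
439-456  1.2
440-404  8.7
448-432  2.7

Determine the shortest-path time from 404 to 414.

Shortest distances from 404:
404: 0
432: 2.7  (via 404)
448: 5.4  (via 432)
440: 7.2  (via 432)
438: 7.3  (via 448)
439: 8  (via 440)
412: 8.4  (via 439)
414: 8.8  (via 412)
Shortest route: 404 → 432 → 440 → 439 → 412 → 414 = 8.8 s.

8.8 s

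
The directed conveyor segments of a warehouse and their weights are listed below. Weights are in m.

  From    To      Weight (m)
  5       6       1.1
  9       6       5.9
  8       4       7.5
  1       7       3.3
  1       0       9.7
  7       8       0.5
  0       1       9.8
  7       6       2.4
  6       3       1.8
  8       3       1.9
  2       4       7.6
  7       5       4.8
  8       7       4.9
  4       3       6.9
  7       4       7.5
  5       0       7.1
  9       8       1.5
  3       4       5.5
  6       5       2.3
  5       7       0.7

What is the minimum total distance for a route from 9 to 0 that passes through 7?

18.2 m

Shortest 9→7: 9–8–7 = 6.4
Best 7 to 0: 7–6–5–0 costing 11.8
Total via 7: 6.4 + 11.8 = 18.2 m.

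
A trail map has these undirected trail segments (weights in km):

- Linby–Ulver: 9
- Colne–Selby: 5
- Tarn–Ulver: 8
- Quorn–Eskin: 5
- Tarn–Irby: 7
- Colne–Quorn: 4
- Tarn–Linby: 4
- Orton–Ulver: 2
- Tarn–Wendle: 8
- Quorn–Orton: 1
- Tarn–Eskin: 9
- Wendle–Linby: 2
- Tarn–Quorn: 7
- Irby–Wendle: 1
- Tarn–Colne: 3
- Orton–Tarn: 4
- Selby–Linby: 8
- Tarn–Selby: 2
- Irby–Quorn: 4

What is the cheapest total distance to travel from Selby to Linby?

Running Dijkstra from Selby:
Selby: 0
Tarn: 2  (via Selby)
Colne: 5  (via Selby)
Orton: 6  (via Tarn)
Linby: 6  (via Tarn)
Shortest route: Selby → Tarn → Linby = 6 km.

6 km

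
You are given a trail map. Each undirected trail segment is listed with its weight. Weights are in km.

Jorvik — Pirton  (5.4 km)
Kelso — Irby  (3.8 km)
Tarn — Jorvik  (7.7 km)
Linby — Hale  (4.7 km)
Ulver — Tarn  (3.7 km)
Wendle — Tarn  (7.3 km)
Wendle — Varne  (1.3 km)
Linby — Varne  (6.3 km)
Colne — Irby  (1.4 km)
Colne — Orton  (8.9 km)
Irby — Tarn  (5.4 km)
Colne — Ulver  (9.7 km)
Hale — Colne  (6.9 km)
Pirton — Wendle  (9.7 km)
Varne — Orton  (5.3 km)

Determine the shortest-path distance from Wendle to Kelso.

Compare a few routes:
Wendle - Tarn - Irby - Kelso: 7.3+5.4+3.8 = 16.5
Wendle - Varne - Orton - Colne - Irby - Kelso: 1.3+5.3+8.9+1.4+3.8 = 20.7
Wendle - Varne - Linby - Hale - Colne - Irby - Kelso: 1.3+6.3+4.7+6.9+1.4+3.8 = 24.4
Cheapest is Wendle - Tarn - Irby - Kelso at 16.5 km.

16.5 km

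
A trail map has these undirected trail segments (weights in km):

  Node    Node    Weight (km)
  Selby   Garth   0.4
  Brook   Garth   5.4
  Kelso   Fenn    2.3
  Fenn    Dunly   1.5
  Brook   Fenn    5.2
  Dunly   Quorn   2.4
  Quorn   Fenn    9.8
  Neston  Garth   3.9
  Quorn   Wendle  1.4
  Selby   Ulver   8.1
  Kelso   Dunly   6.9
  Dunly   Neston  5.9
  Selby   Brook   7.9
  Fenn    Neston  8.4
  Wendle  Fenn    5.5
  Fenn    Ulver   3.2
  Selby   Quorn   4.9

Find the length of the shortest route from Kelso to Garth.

11.5 km

Settle nodes by increasing distance from Kelso:
Kelso: 0
Fenn: 2.3  (via Kelso)
Dunly: 3.8  (via Fenn)
Ulver: 5.5  (via Fenn)
Quorn: 6.2  (via Dunly)
Brook: 7.5  (via Fenn)
Wendle: 7.6  (via Quorn)
Neston: 9.7  (via Dunly)
Selby: 11.1  (via Quorn)
Garth: 11.5  (via Selby)
Shortest route: Kelso → Fenn → Dunly → Quorn → Selby → Garth = 11.5 km.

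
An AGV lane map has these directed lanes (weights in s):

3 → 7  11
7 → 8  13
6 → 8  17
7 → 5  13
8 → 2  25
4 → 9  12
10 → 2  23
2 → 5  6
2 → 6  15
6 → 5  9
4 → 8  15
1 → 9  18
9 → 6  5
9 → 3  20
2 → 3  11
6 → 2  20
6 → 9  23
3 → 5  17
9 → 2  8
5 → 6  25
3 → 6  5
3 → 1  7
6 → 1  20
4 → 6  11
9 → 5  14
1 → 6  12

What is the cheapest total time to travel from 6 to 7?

42 s

Enumerating some paths:
6 - 9 - 2 - 3 - 7: 23+8+11+11 = 53
6 - 2 - 3 - 7: 20+11+11 = 42
6 - 9 - 3 - 7: 23+20+11 = 54
The minimum is 42 s via 6 - 2 - 3 - 7.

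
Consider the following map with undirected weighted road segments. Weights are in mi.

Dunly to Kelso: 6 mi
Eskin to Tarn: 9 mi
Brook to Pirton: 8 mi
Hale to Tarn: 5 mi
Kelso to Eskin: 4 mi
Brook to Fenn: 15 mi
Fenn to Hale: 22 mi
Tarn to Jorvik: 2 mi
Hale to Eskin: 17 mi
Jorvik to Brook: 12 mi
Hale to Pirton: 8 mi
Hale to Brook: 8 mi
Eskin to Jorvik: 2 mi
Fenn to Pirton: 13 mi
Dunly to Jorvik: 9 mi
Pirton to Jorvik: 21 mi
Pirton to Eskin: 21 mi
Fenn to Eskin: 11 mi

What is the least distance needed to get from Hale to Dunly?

Shortest distances from Hale:
Hale: 0
Tarn: 5  (via Hale)
Jorvik: 7  (via Tarn)
Brook: 8  (via Hale)
Pirton: 8  (via Hale)
Eskin: 9  (via Jorvik)
Kelso: 13  (via Eskin)
Dunly: 16  (via Jorvik)
Shortest route: Hale → Tarn → Jorvik → Dunly = 16 mi.

16 mi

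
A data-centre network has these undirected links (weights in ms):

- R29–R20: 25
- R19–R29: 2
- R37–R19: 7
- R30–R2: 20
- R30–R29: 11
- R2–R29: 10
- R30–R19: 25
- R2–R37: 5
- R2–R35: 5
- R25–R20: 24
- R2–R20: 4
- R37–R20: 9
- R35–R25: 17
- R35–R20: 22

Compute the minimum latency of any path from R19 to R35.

17 ms

Candidate routes:
R19 → R29 → R2 → R35: 2+10+5 = 17
R19 → R37 → R20 → R2 → R35: 7+9+4+5 = 25
The minimum is 17 ms via R19 → R29 → R2 → R35.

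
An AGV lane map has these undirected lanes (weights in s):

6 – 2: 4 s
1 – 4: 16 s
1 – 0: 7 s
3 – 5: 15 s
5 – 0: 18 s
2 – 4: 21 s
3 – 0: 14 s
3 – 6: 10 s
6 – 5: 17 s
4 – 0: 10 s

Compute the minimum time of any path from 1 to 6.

Settle nodes by increasing distance from 1:
1: 0
0: 7  (via 1)
4: 16  (via 1)
3: 21  (via 0)
5: 25  (via 0)
6: 31  (via 3)
Shortest route: 1 → 0 → 3 → 6 = 31 s.

31 s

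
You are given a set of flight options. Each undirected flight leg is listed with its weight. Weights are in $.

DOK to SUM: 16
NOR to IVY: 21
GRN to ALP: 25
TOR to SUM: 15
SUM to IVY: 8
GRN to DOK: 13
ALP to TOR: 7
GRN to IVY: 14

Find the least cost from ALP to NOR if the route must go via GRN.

Best ALP to GRN: ALP → GRN costing 25
Shortest GRN→NOR: GRN → IVY → NOR = 35
Total via GRN: 25 + 35 = $60.

$60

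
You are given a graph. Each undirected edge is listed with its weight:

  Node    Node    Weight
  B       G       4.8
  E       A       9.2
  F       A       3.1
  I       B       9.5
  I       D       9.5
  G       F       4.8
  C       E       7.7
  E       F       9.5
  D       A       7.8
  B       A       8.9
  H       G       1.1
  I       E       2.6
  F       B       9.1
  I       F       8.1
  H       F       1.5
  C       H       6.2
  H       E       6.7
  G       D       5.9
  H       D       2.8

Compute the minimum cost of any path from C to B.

Candidate routes:
C–H–G–B: 6.2+1.1+4.8 = 12.1
C–H–F–B: 6.2+1.5+9.1 = 16.8
Cheapest is C–H–G–B at 12.1.

12.1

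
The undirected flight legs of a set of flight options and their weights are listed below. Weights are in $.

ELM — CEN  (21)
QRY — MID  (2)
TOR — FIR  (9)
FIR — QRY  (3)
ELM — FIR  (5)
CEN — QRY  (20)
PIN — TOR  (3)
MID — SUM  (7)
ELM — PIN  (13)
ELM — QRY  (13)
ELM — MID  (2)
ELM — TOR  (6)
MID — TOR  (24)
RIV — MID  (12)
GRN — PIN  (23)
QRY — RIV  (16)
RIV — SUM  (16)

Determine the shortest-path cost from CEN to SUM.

$29

Compare a few routes:
CEN - QRY - FIR - ELM - MID - SUM: 20+3+5+2+7 = 37
CEN - QRY - MID - SUM: 20+2+7 = 29
CEN - ELM - MID - SUM: 21+2+7 = 30
Cheapest is CEN - QRY - MID - SUM at $29.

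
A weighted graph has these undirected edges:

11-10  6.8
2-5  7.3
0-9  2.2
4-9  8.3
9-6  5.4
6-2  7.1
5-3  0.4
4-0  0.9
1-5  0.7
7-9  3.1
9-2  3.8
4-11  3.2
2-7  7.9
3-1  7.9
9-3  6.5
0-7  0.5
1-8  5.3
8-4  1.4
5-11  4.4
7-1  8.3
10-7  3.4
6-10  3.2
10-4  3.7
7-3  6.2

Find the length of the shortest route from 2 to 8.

8.3

Compare a few routes:
2 - 5 - 1 - 8: 7.3+0.7+5.3 = 13.3
2 - 9 - 0 - 4 - 8: 3.8+2.2+0.9+1.4 = 8.3
2 - 7 - 0 - 4 - 8: 7.9+0.5+0.9+1.4 = 10.7
2 - 9 - 7 - 0 - 4 - 8: 3.8+3.1+0.5+0.9+1.4 = 9.7
The minimum is 8.3 via 2 - 9 - 0 - 4 - 8.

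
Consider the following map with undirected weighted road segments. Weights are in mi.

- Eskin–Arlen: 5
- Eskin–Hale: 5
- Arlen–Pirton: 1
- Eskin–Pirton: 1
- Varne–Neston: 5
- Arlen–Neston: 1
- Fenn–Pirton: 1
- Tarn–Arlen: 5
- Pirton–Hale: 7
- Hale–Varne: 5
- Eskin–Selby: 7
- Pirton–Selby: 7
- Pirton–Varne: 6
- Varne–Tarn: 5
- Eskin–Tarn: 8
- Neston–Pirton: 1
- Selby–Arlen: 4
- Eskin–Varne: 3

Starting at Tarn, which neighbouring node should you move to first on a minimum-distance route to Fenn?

Candidate routes:
Tarn → Varne → Eskin → Pirton → Fenn: 5+3+1+1 = 10
Tarn → Eskin → Pirton → Fenn: 8+1+1 = 10
Tarn → Arlen → Pirton → Fenn: 5+1+1 = 7
Tarn → Arlen → Neston → Pirton → Fenn: 5+1+1+1 = 8
The minimum is 7 mi via Tarn → Arlen → Pirton → Fenn.
So from Tarn the first move is to Arlen.

Arlen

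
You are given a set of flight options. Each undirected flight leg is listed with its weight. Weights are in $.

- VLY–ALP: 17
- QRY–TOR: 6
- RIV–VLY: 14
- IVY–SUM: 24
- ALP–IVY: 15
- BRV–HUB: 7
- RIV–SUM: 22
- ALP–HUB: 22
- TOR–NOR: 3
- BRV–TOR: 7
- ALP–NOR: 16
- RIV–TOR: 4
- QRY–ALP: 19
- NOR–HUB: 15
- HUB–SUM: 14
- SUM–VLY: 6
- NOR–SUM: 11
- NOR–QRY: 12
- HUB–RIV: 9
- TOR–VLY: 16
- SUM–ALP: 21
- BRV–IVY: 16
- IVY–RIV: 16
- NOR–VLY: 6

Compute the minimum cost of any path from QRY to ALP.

$19

Settle nodes by increasing distance from QRY:
QRY: 0
TOR: 6  (via QRY)
NOR: 9  (via TOR)
RIV: 10  (via TOR)
BRV: 13  (via TOR)
VLY: 15  (via NOR)
ALP: 19  (via QRY)
Shortest route: QRY → ALP = $19.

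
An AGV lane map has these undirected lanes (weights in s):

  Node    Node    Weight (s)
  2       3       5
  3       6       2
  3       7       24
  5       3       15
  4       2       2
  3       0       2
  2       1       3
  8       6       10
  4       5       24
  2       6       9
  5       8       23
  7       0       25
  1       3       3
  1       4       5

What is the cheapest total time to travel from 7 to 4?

Enumerating some paths:
7 → 3 → 1 → 4: 24+3+5 = 32
7 → 3 → 2 → 4: 24+5+2 = 31
7 → 3 → 1 → 2 → 4: 24+3+3+2 = 32
The minimum is 31 s via 7 → 3 → 2 → 4.

31 s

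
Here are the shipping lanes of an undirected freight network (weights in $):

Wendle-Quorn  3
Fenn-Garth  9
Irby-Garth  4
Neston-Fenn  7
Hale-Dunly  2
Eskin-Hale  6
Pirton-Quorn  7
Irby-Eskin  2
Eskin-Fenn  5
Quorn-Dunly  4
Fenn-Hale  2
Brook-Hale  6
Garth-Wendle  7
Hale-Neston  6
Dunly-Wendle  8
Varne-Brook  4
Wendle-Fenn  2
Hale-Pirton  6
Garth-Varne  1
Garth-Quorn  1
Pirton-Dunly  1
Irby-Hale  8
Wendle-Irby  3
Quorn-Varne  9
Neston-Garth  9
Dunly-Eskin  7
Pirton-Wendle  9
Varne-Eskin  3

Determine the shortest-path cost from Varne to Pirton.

$7

Settle nodes by increasing distance from Varne:
Varne: 0
Garth: 1  (via Varne)
Quorn: 2  (via Garth)
Eskin: 3  (via Varne)
Brook: 4  (via Varne)
Wendle: 5  (via Quorn)
Irby: 5  (via Garth)
Dunly: 6  (via Quorn)
Pirton: 7  (via Dunly)
Shortest route: Varne–Garth–Quorn–Dunly–Pirton = $7.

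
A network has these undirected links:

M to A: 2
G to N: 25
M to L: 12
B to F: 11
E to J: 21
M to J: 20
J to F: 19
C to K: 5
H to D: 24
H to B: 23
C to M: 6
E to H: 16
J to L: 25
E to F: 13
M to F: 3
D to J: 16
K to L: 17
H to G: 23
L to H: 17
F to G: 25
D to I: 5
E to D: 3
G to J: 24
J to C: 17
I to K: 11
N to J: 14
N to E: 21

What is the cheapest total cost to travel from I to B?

Candidate routes:
I–K–C–M–F–B: 11+5+6+3+11 = 36
I–D–E–F–B: 5+3+13+11 = 32
I–D–E–H–B: 5+3+16+23 = 47
Cheapest is I–D–E–F–B at 32.

32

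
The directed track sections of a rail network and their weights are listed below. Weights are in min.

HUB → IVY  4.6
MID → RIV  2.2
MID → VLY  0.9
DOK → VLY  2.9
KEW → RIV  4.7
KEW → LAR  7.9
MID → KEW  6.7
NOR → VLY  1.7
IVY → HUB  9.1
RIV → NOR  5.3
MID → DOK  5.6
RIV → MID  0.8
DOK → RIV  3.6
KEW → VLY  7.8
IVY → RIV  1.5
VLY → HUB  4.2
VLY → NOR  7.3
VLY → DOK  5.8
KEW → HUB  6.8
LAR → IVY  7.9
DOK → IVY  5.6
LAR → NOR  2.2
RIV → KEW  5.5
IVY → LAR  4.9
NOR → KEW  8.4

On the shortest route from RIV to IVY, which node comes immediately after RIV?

MID

Enumerating some paths:
RIV - MID - VLY - HUB - IVY: 0.8+0.9+4.2+4.6 = 10.5
RIV - MID - VLY - DOK - IVY: 0.8+0.9+5.8+5.6 = 13.1
RIV - NOR - VLY - HUB - IVY: 5.3+1.7+4.2+4.6 = 15.8
RIV - MID - DOK - IVY: 0.8+5.6+5.6 = 12
Cheapest is RIV - MID - VLY - HUB - IVY at 10.5 min.
So from RIV the first move is to MID.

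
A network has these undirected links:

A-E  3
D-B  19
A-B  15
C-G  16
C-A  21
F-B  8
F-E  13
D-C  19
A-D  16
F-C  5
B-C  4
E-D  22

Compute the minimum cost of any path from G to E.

Enumerating some paths:
G - C - B - A - E: 16+4+15+3 = 38
G - C - F - E: 16+5+13 = 34
G - C - A - E: 16+21+3 = 40
The minimum is 34 via G - C - F - E.

34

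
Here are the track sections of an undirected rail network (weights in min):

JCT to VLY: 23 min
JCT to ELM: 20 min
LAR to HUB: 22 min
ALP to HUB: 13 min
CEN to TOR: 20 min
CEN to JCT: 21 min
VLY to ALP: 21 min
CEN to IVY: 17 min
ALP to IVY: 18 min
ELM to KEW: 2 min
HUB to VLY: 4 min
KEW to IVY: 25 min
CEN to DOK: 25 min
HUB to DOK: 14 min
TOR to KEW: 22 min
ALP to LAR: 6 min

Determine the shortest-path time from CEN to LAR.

41 min

Enumerating some paths:
CEN → DOK → HUB → ALP → LAR: 25+14+13+6 = 58
CEN → IVY → ALP → LAR: 17+18+6 = 41
The minimum is 41 min via CEN → IVY → ALP → LAR.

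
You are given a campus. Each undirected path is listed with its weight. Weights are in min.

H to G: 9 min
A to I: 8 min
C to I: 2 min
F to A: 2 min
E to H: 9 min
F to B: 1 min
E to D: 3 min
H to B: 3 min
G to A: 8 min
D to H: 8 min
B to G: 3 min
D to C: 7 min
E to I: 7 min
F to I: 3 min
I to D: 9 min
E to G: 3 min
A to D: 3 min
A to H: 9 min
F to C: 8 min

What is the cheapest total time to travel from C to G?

Candidate routes:
C → F → B → G: 8+1+3 = 12
C → I → E → G: 2+7+3 = 12
C → D → E → G: 7+3+3 = 13
C → I → F → B → G: 2+3+1+3 = 9
Cheapest is C → I → F → B → G at 9 min.

9 min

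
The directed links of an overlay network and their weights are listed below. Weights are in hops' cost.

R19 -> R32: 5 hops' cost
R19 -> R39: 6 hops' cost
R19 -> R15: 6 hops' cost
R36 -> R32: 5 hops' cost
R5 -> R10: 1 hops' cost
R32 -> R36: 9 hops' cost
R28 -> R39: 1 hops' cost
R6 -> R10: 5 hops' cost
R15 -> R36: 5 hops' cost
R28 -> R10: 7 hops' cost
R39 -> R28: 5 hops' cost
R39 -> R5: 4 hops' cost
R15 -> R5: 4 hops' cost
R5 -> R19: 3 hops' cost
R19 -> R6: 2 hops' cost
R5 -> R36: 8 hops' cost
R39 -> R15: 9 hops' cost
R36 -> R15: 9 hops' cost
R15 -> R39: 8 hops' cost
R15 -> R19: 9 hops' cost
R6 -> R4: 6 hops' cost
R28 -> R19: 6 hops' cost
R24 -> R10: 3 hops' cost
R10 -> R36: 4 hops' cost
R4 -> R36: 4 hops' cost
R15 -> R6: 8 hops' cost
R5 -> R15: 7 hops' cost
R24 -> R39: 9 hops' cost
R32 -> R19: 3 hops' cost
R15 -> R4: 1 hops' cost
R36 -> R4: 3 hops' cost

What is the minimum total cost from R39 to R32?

Shortest distances from R39:
R39: 0
R5: 4  (via R39)
R10: 5  (via R5)
R28: 5  (via R39)
R19: 7  (via R5)
R15: 9  (via R39)
R6: 9  (via R19)
R36: 9  (via R10)
R4: 10  (via R15)
R32: 12  (via R19)
Shortest route: R39 → R5 → R19 → R32 = 12 hops' cost.

12 hops' cost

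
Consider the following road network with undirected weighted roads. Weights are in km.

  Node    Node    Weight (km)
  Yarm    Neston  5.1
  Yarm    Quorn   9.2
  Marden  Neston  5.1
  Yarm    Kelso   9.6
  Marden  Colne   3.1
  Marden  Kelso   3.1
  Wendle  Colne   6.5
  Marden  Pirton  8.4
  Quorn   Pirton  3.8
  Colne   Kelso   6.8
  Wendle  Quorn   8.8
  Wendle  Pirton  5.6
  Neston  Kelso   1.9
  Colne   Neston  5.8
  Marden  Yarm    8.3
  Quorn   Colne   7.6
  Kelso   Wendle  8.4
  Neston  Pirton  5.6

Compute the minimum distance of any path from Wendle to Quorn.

Candidate routes:
Wendle–Quorn: 8.8 = 8.8
Wendle–Pirton–Quorn: 5.6+3.8 = 9.4
The minimum is 8.8 km via Wendle–Quorn.

8.8 km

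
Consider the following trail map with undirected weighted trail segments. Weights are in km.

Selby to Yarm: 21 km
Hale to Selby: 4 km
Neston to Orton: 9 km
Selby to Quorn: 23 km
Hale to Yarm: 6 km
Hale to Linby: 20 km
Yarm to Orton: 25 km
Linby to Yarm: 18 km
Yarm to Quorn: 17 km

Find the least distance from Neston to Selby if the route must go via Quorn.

74 km

Shortest Neston→Quorn: Neston → Orton → Yarm → Quorn = 51
Best Quorn to Selby: Quorn → Selby costing 23
Total via Quorn: 51 + 23 = 74 km.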